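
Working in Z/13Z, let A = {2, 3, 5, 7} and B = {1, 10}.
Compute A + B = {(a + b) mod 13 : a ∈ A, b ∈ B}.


Work in Z/13Z: reduce every sum a + b modulo 13.
Enumerate all 8 pairs:
a = 2: 2+1=3, 2+10=12
a = 3: 3+1=4, 3+10=0
a = 5: 5+1=6, 5+10=2
a = 7: 7+1=8, 7+10=4
Distinct residues collected: {0, 2, 3, 4, 6, 8, 12}
|A + B| = 7 (out of 13 total residues).

A + B = {0, 2, 3, 4, 6, 8, 12}


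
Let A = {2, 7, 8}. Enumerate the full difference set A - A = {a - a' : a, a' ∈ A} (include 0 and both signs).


A - A = {a - a' : a, a' ∈ A}.
Compute a - a' for each ordered pair (a, a'):
a = 2: 2-2=0, 2-7=-5, 2-8=-6
a = 7: 7-2=5, 7-7=0, 7-8=-1
a = 8: 8-2=6, 8-7=1, 8-8=0
Collecting distinct values (and noting 0 appears from a-a):
A - A = {-6, -5, -1, 0, 1, 5, 6}
|A - A| = 7

A - A = {-6, -5, -1, 0, 1, 5, 6}


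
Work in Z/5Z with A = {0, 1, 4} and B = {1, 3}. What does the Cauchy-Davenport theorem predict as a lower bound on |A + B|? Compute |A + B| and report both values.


Cauchy-Davenport: |A + B| ≥ min(p, |A| + |B| - 1) for A, B nonempty in Z/pZ.
|A| = 3, |B| = 2, p = 5.
CD lower bound = min(5, 3 + 2 - 1) = min(5, 4) = 4.
Compute A + B mod 5 directly:
a = 0: 0+1=1, 0+3=3
a = 1: 1+1=2, 1+3=4
a = 4: 4+1=0, 4+3=2
A + B = {0, 1, 2, 3, 4}, so |A + B| = 5.
Verify: 5 ≥ 4? Yes ✓.

CD lower bound = 4, actual |A + B| = 5.


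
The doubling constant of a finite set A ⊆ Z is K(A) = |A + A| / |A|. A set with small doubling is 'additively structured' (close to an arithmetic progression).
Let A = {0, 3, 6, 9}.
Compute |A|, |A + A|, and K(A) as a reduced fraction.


|A| = 4.
Compute A + A by enumerating all 16 pairs.
A + A = {0, 3, 6, 9, 12, 15, 18}, so |A + A| = 7.
K = |A + A| / |A| = 7/4 (already in lowest terms) ≈ 1.7500.
Reference: AP of size 4 gives K = 7/4 ≈ 1.7500; a fully generic set of size 4 gives K ≈ 2.5000.

|A| = 4, |A + A| = 7, K = 7/4.


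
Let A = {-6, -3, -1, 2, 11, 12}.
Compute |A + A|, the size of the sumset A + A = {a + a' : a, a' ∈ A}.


A + A = {a + a' : a, a' ∈ A}; |A| = 6.
General bounds: 2|A| - 1 ≤ |A + A| ≤ |A|(|A|+1)/2, i.e. 11 ≤ |A + A| ≤ 21.
Lower bound 2|A|-1 is attained iff A is an arithmetic progression.
Enumerate sums a + a' for a ≤ a' (symmetric, so this suffices):
a = -6: -6+-6=-12, -6+-3=-9, -6+-1=-7, -6+2=-4, -6+11=5, -6+12=6
a = -3: -3+-3=-6, -3+-1=-4, -3+2=-1, -3+11=8, -3+12=9
a = -1: -1+-1=-2, -1+2=1, -1+11=10, -1+12=11
a = 2: 2+2=4, 2+11=13, 2+12=14
a = 11: 11+11=22, 11+12=23
a = 12: 12+12=24
Distinct sums: {-12, -9, -7, -6, -4, -2, -1, 1, 4, 5, 6, 8, 9, 10, 11, 13, 14, 22, 23, 24}
|A + A| = 20

|A + A| = 20


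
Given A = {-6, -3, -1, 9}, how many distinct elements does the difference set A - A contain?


A - A = {a - a' : a, a' ∈ A}; |A| = 4.
Bounds: 2|A|-1 ≤ |A - A| ≤ |A|² - |A| + 1, i.e. 7 ≤ |A - A| ≤ 13.
Note: 0 ∈ A - A always (from a - a). The set is symmetric: if d ∈ A - A then -d ∈ A - A.
Enumerate nonzero differences d = a - a' with a > a' (then include -d):
Positive differences: {2, 3, 5, 10, 12, 15}
Full difference set: {0} ∪ (positive diffs) ∪ (negative diffs).
|A - A| = 1 + 2·6 = 13 (matches direct enumeration: 13).

|A - A| = 13


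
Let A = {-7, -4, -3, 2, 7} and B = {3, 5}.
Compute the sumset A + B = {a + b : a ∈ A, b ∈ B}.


A + B = {a + b : a ∈ A, b ∈ B}.
Enumerate all |A|·|B| = 5·2 = 10 pairs (a, b) and collect distinct sums.
a = -7: -7+3=-4, -7+5=-2
a = -4: -4+3=-1, -4+5=1
a = -3: -3+3=0, -3+5=2
a = 2: 2+3=5, 2+5=7
a = 7: 7+3=10, 7+5=12
Collecting distinct sums: A + B = {-4, -2, -1, 0, 1, 2, 5, 7, 10, 12}
|A + B| = 10

A + B = {-4, -2, -1, 0, 1, 2, 5, 7, 10, 12}


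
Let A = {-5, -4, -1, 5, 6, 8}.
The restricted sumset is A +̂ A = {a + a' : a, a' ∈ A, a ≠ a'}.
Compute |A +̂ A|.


Restricted sumset: A +̂ A = {a + a' : a ∈ A, a' ∈ A, a ≠ a'}.
Equivalently, take A + A and drop any sum 2a that is achievable ONLY as a + a for a ∈ A (i.e. sums representable only with equal summands).
Enumerate pairs (a, a') with a < a' (symmetric, so each unordered pair gives one sum; this covers all a ≠ a'):
  -5 + -4 = -9
  -5 + -1 = -6
  -5 + 5 = 0
  -5 + 6 = 1
  -5 + 8 = 3
  -4 + -1 = -5
  -4 + 5 = 1
  -4 + 6 = 2
  -4 + 8 = 4
  -1 + 5 = 4
  -1 + 6 = 5
  -1 + 8 = 7
  5 + 6 = 11
  5 + 8 = 13
  6 + 8 = 14
Collected distinct sums: {-9, -6, -5, 0, 1, 2, 3, 4, 5, 7, 11, 13, 14}
|A +̂ A| = 13
(Reference bound: |A +̂ A| ≥ 2|A| - 3 for |A| ≥ 2, with |A| = 6 giving ≥ 9.)

|A +̂ A| = 13


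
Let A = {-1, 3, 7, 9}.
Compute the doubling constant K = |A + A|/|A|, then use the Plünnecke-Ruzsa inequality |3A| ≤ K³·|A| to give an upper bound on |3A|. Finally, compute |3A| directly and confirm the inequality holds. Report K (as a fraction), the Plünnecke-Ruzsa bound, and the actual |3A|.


|A| = 4.
Step 1: Compute A + A by enumerating all 16 pairs.
A + A = {-2, 2, 6, 8, 10, 12, 14, 16, 18}, so |A + A| = 9.
Step 2: Doubling constant K = |A + A|/|A| = 9/4 = 9/4 ≈ 2.2500.
Step 3: Plünnecke-Ruzsa gives |3A| ≤ K³·|A| = (2.2500)³ · 4 ≈ 45.5625.
Step 4: Compute 3A = A + A + A directly by enumerating all triples (a,b,c) ∈ A³; |3A| = 14.
Step 5: Check 14 ≤ 45.5625? Yes ✓.

K = 9/4, Plünnecke-Ruzsa bound K³|A| ≈ 45.5625, |3A| = 14, inequality holds.


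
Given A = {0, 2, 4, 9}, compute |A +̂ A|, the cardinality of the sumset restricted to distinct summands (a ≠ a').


Restricted sumset: A +̂ A = {a + a' : a ∈ A, a' ∈ A, a ≠ a'}.
Equivalently, take A + A and drop any sum 2a that is achievable ONLY as a + a for a ∈ A (i.e. sums representable only with equal summands).
Enumerate pairs (a, a') with a < a' (symmetric, so each unordered pair gives one sum; this covers all a ≠ a'):
  0 + 2 = 2
  0 + 4 = 4
  0 + 9 = 9
  2 + 4 = 6
  2 + 9 = 11
  4 + 9 = 13
Collected distinct sums: {2, 4, 6, 9, 11, 13}
|A +̂ A| = 6
(Reference bound: |A +̂ A| ≥ 2|A| - 3 for |A| ≥ 2, with |A| = 4 giving ≥ 5.)

|A +̂ A| = 6


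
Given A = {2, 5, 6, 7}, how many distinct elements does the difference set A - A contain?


A - A = {a - a' : a, a' ∈ A}; |A| = 4.
Bounds: 2|A|-1 ≤ |A - A| ≤ |A|² - |A| + 1, i.e. 7 ≤ |A - A| ≤ 13.
Note: 0 ∈ A - A always (from a - a). The set is symmetric: if d ∈ A - A then -d ∈ A - A.
Enumerate nonzero differences d = a - a' with a > a' (then include -d):
Positive differences: {1, 2, 3, 4, 5}
Full difference set: {0} ∪ (positive diffs) ∪ (negative diffs).
|A - A| = 1 + 2·5 = 11 (matches direct enumeration: 11).

|A - A| = 11


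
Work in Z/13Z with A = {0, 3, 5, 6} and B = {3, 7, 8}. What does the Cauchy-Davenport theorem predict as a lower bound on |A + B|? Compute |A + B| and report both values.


Cauchy-Davenport: |A + B| ≥ min(p, |A| + |B| - 1) for A, B nonempty in Z/pZ.
|A| = 4, |B| = 3, p = 13.
CD lower bound = min(13, 4 + 3 - 1) = min(13, 6) = 6.
Compute A + B mod 13 directly:
a = 0: 0+3=3, 0+7=7, 0+8=8
a = 3: 3+3=6, 3+7=10, 3+8=11
a = 5: 5+3=8, 5+7=12, 5+8=0
a = 6: 6+3=9, 6+7=0, 6+8=1
A + B = {0, 1, 3, 6, 7, 8, 9, 10, 11, 12}, so |A + B| = 10.
Verify: 10 ≥ 6? Yes ✓.

CD lower bound = 6, actual |A + B| = 10.


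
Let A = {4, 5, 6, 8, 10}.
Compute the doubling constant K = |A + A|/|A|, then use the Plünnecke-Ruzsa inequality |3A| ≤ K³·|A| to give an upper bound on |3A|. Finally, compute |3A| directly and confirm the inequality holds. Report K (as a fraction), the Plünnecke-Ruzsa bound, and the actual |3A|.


|A| = 5.
Step 1: Compute A + A by enumerating all 25 pairs.
A + A = {8, 9, 10, 11, 12, 13, 14, 15, 16, 18, 20}, so |A + A| = 11.
Step 2: Doubling constant K = |A + A|/|A| = 11/5 = 11/5 ≈ 2.2000.
Step 3: Plünnecke-Ruzsa gives |3A| ≤ K³·|A| = (2.2000)³ · 5 ≈ 53.2400.
Step 4: Compute 3A = A + A + A directly by enumerating all triples (a,b,c) ∈ A³; |3A| = 17.
Step 5: Check 17 ≤ 53.2400? Yes ✓.

K = 11/5, Plünnecke-Ruzsa bound K³|A| ≈ 53.2400, |3A| = 17, inequality holds.


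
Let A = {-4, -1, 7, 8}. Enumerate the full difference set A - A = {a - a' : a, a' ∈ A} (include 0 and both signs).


A - A = {a - a' : a, a' ∈ A}.
Compute a - a' for each ordered pair (a, a'):
a = -4: -4--4=0, -4--1=-3, -4-7=-11, -4-8=-12
a = -1: -1--4=3, -1--1=0, -1-7=-8, -1-8=-9
a = 7: 7--4=11, 7--1=8, 7-7=0, 7-8=-1
a = 8: 8--4=12, 8--1=9, 8-7=1, 8-8=0
Collecting distinct values (and noting 0 appears from a-a):
A - A = {-12, -11, -9, -8, -3, -1, 0, 1, 3, 8, 9, 11, 12}
|A - A| = 13

A - A = {-12, -11, -9, -8, -3, -1, 0, 1, 3, 8, 9, 11, 12}


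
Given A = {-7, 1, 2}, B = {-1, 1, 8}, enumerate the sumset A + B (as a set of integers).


A + B = {a + b : a ∈ A, b ∈ B}.
Enumerate all |A|·|B| = 3·3 = 9 pairs (a, b) and collect distinct sums.
a = -7: -7+-1=-8, -7+1=-6, -7+8=1
a = 1: 1+-1=0, 1+1=2, 1+8=9
a = 2: 2+-1=1, 2+1=3, 2+8=10
Collecting distinct sums: A + B = {-8, -6, 0, 1, 2, 3, 9, 10}
|A + B| = 8

A + B = {-8, -6, 0, 1, 2, 3, 9, 10}


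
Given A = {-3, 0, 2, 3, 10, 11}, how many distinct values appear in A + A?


A + A = {a + a' : a, a' ∈ A}; |A| = 6.
General bounds: 2|A| - 1 ≤ |A + A| ≤ |A|(|A|+1)/2, i.e. 11 ≤ |A + A| ≤ 21.
Lower bound 2|A|-1 is attained iff A is an arithmetic progression.
Enumerate sums a + a' for a ≤ a' (symmetric, so this suffices):
a = -3: -3+-3=-6, -3+0=-3, -3+2=-1, -3+3=0, -3+10=7, -3+11=8
a = 0: 0+0=0, 0+2=2, 0+3=3, 0+10=10, 0+11=11
a = 2: 2+2=4, 2+3=5, 2+10=12, 2+11=13
a = 3: 3+3=6, 3+10=13, 3+11=14
a = 10: 10+10=20, 10+11=21
a = 11: 11+11=22
Distinct sums: {-6, -3, -1, 0, 2, 3, 4, 5, 6, 7, 8, 10, 11, 12, 13, 14, 20, 21, 22}
|A + A| = 19

|A + A| = 19


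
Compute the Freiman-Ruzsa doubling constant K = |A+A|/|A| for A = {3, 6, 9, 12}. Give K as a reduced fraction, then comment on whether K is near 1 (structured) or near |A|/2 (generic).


|A| = 4.
Compute A + A by enumerating all 16 pairs.
A + A = {6, 9, 12, 15, 18, 21, 24}, so |A + A| = 7.
K = |A + A| / |A| = 7/4 (already in lowest terms) ≈ 1.7500.
Reference: AP of size 4 gives K = 7/4 ≈ 1.7500; a fully generic set of size 4 gives K ≈ 2.5000.

|A| = 4, |A + A| = 7, K = 7/4.


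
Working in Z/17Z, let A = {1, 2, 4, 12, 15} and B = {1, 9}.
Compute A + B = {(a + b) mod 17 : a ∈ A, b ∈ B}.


Work in Z/17Z: reduce every sum a + b modulo 17.
Enumerate all 10 pairs:
a = 1: 1+1=2, 1+9=10
a = 2: 2+1=3, 2+9=11
a = 4: 4+1=5, 4+9=13
a = 12: 12+1=13, 12+9=4
a = 15: 15+1=16, 15+9=7
Distinct residues collected: {2, 3, 4, 5, 7, 10, 11, 13, 16}
|A + B| = 9 (out of 17 total residues).

A + B = {2, 3, 4, 5, 7, 10, 11, 13, 16}


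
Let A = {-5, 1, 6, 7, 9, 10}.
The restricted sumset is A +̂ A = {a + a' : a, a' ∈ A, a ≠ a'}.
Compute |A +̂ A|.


Restricted sumset: A +̂ A = {a + a' : a ∈ A, a' ∈ A, a ≠ a'}.
Equivalently, take A + A and drop any sum 2a that is achievable ONLY as a + a for a ∈ A (i.e. sums representable only with equal summands).
Enumerate pairs (a, a') with a < a' (symmetric, so each unordered pair gives one sum; this covers all a ≠ a'):
  -5 + 1 = -4
  -5 + 6 = 1
  -5 + 7 = 2
  -5 + 9 = 4
  -5 + 10 = 5
  1 + 6 = 7
  1 + 7 = 8
  1 + 9 = 10
  1 + 10 = 11
  6 + 7 = 13
  6 + 9 = 15
  6 + 10 = 16
  7 + 9 = 16
  7 + 10 = 17
  9 + 10 = 19
Collected distinct sums: {-4, 1, 2, 4, 5, 7, 8, 10, 11, 13, 15, 16, 17, 19}
|A +̂ A| = 14
(Reference bound: |A +̂ A| ≥ 2|A| - 3 for |A| ≥ 2, with |A| = 6 giving ≥ 9.)

|A +̂ A| = 14


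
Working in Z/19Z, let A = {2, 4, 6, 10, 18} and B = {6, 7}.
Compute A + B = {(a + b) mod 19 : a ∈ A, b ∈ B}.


Work in Z/19Z: reduce every sum a + b modulo 19.
Enumerate all 10 pairs:
a = 2: 2+6=8, 2+7=9
a = 4: 4+6=10, 4+7=11
a = 6: 6+6=12, 6+7=13
a = 10: 10+6=16, 10+7=17
a = 18: 18+6=5, 18+7=6
Distinct residues collected: {5, 6, 8, 9, 10, 11, 12, 13, 16, 17}
|A + B| = 10 (out of 19 total residues).

A + B = {5, 6, 8, 9, 10, 11, 12, 13, 16, 17}


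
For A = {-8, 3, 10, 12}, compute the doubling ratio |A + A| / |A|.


|A| = 4.
Compute A + A by enumerating all 16 pairs.
A + A = {-16, -5, 2, 4, 6, 13, 15, 20, 22, 24}, so |A + A| = 10.
K = |A + A| / |A| = 10/4 = 5/2 ≈ 2.5000.
Reference: AP of size 4 gives K = 7/4 ≈ 1.7500; a fully generic set of size 4 gives K ≈ 2.5000.

|A| = 4, |A + A| = 10, K = 10/4 = 5/2.


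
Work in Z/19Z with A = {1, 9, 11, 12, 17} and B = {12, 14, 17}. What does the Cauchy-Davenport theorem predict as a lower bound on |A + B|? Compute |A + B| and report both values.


Cauchy-Davenport: |A + B| ≥ min(p, |A| + |B| - 1) for A, B nonempty in Z/pZ.
|A| = 5, |B| = 3, p = 19.
CD lower bound = min(19, 5 + 3 - 1) = min(19, 7) = 7.
Compute A + B mod 19 directly:
a = 1: 1+12=13, 1+14=15, 1+17=18
a = 9: 9+12=2, 9+14=4, 9+17=7
a = 11: 11+12=4, 11+14=6, 11+17=9
a = 12: 12+12=5, 12+14=7, 12+17=10
a = 17: 17+12=10, 17+14=12, 17+17=15
A + B = {2, 4, 5, 6, 7, 9, 10, 12, 13, 15, 18}, so |A + B| = 11.
Verify: 11 ≥ 7? Yes ✓.

CD lower bound = 7, actual |A + B| = 11.


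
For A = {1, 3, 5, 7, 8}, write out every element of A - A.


A - A = {a - a' : a, a' ∈ A}.
Compute a - a' for each ordered pair (a, a'):
a = 1: 1-1=0, 1-3=-2, 1-5=-4, 1-7=-6, 1-8=-7
a = 3: 3-1=2, 3-3=0, 3-5=-2, 3-7=-4, 3-8=-5
a = 5: 5-1=4, 5-3=2, 5-5=0, 5-7=-2, 5-8=-3
a = 7: 7-1=6, 7-3=4, 7-5=2, 7-7=0, 7-8=-1
a = 8: 8-1=7, 8-3=5, 8-5=3, 8-7=1, 8-8=0
Collecting distinct values (and noting 0 appears from a-a):
A - A = {-7, -6, -5, -4, -3, -2, -1, 0, 1, 2, 3, 4, 5, 6, 7}
|A - A| = 15

A - A = {-7, -6, -5, -4, -3, -2, -1, 0, 1, 2, 3, 4, 5, 6, 7}


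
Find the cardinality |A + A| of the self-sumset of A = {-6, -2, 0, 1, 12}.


A + A = {a + a' : a, a' ∈ A}; |A| = 5.
General bounds: 2|A| - 1 ≤ |A + A| ≤ |A|(|A|+1)/2, i.e. 9 ≤ |A + A| ≤ 15.
Lower bound 2|A|-1 is attained iff A is an arithmetic progression.
Enumerate sums a + a' for a ≤ a' (symmetric, so this suffices):
a = -6: -6+-6=-12, -6+-2=-8, -6+0=-6, -6+1=-5, -6+12=6
a = -2: -2+-2=-4, -2+0=-2, -2+1=-1, -2+12=10
a = 0: 0+0=0, 0+1=1, 0+12=12
a = 1: 1+1=2, 1+12=13
a = 12: 12+12=24
Distinct sums: {-12, -8, -6, -5, -4, -2, -1, 0, 1, 2, 6, 10, 12, 13, 24}
|A + A| = 15

|A + A| = 15


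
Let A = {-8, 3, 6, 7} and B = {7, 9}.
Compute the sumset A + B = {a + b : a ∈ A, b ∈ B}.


A + B = {a + b : a ∈ A, b ∈ B}.
Enumerate all |A|·|B| = 4·2 = 8 pairs (a, b) and collect distinct sums.
a = -8: -8+7=-1, -8+9=1
a = 3: 3+7=10, 3+9=12
a = 6: 6+7=13, 6+9=15
a = 7: 7+7=14, 7+9=16
Collecting distinct sums: A + B = {-1, 1, 10, 12, 13, 14, 15, 16}
|A + B| = 8

A + B = {-1, 1, 10, 12, 13, 14, 15, 16}


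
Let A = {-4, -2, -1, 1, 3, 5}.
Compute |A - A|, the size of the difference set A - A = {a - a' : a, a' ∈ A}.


A - A = {a - a' : a, a' ∈ A}; |A| = 6.
Bounds: 2|A|-1 ≤ |A - A| ≤ |A|² - |A| + 1, i.e. 11 ≤ |A - A| ≤ 31.
Note: 0 ∈ A - A always (from a - a). The set is symmetric: if d ∈ A - A then -d ∈ A - A.
Enumerate nonzero differences d = a - a' with a > a' (then include -d):
Positive differences: {1, 2, 3, 4, 5, 6, 7, 9}
Full difference set: {0} ∪ (positive diffs) ∪ (negative diffs).
|A - A| = 1 + 2·8 = 17 (matches direct enumeration: 17).

|A - A| = 17


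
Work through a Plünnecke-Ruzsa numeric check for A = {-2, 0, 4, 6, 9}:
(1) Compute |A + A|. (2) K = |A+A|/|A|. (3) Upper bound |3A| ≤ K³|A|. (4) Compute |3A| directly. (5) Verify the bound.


|A| = 5.
Step 1: Compute A + A by enumerating all 25 pairs.
A + A = {-4, -2, 0, 2, 4, 6, 7, 8, 9, 10, 12, 13, 15, 18}, so |A + A| = 14.
Step 2: Doubling constant K = |A + A|/|A| = 14/5 = 14/5 ≈ 2.8000.
Step 3: Plünnecke-Ruzsa gives |3A| ≤ K³·|A| = (2.8000)³ · 5 ≈ 109.7600.
Step 4: Compute 3A = A + A + A directly by enumerating all triples (a,b,c) ∈ A³; |3A| = 25.
Step 5: Check 25 ≤ 109.7600? Yes ✓.

K = 14/5, Plünnecke-Ruzsa bound K³|A| ≈ 109.7600, |3A| = 25, inequality holds.


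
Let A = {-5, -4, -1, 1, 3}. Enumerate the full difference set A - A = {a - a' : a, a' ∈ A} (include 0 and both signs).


A - A = {a - a' : a, a' ∈ A}.
Compute a - a' for each ordered pair (a, a'):
a = -5: -5--5=0, -5--4=-1, -5--1=-4, -5-1=-6, -5-3=-8
a = -4: -4--5=1, -4--4=0, -4--1=-3, -4-1=-5, -4-3=-7
a = -1: -1--5=4, -1--4=3, -1--1=0, -1-1=-2, -1-3=-4
a = 1: 1--5=6, 1--4=5, 1--1=2, 1-1=0, 1-3=-2
a = 3: 3--5=8, 3--4=7, 3--1=4, 3-1=2, 3-3=0
Collecting distinct values (and noting 0 appears from a-a):
A - A = {-8, -7, -6, -5, -4, -3, -2, -1, 0, 1, 2, 3, 4, 5, 6, 7, 8}
|A - A| = 17

A - A = {-8, -7, -6, -5, -4, -3, -2, -1, 0, 1, 2, 3, 4, 5, 6, 7, 8}


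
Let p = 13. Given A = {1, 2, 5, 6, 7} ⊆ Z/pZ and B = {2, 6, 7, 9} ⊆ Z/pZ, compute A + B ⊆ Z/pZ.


Work in Z/13Z: reduce every sum a + b modulo 13.
Enumerate all 20 pairs:
a = 1: 1+2=3, 1+6=7, 1+7=8, 1+9=10
a = 2: 2+2=4, 2+6=8, 2+7=9, 2+9=11
a = 5: 5+2=7, 5+6=11, 5+7=12, 5+9=1
a = 6: 6+2=8, 6+6=12, 6+7=0, 6+9=2
a = 7: 7+2=9, 7+6=0, 7+7=1, 7+9=3
Distinct residues collected: {0, 1, 2, 3, 4, 7, 8, 9, 10, 11, 12}
|A + B| = 11 (out of 13 total residues).

A + B = {0, 1, 2, 3, 4, 7, 8, 9, 10, 11, 12}


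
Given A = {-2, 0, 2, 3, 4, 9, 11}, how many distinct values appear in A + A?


A + A = {a + a' : a, a' ∈ A}; |A| = 7.
General bounds: 2|A| - 1 ≤ |A + A| ≤ |A|(|A|+1)/2, i.e. 13 ≤ |A + A| ≤ 28.
Lower bound 2|A|-1 is attained iff A is an arithmetic progression.
Enumerate sums a + a' for a ≤ a' (symmetric, so this suffices):
a = -2: -2+-2=-4, -2+0=-2, -2+2=0, -2+3=1, -2+4=2, -2+9=7, -2+11=9
a = 0: 0+0=0, 0+2=2, 0+3=3, 0+4=4, 0+9=9, 0+11=11
a = 2: 2+2=4, 2+3=5, 2+4=6, 2+9=11, 2+11=13
a = 3: 3+3=6, 3+4=7, 3+9=12, 3+11=14
a = 4: 4+4=8, 4+9=13, 4+11=15
a = 9: 9+9=18, 9+11=20
a = 11: 11+11=22
Distinct sums: {-4, -2, 0, 1, 2, 3, 4, 5, 6, 7, 8, 9, 11, 12, 13, 14, 15, 18, 20, 22}
|A + A| = 20

|A + A| = 20


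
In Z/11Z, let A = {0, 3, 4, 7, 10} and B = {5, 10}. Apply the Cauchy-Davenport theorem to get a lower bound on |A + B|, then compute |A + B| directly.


Cauchy-Davenport: |A + B| ≥ min(p, |A| + |B| - 1) for A, B nonempty in Z/pZ.
|A| = 5, |B| = 2, p = 11.
CD lower bound = min(11, 5 + 2 - 1) = min(11, 6) = 6.
Compute A + B mod 11 directly:
a = 0: 0+5=5, 0+10=10
a = 3: 3+5=8, 3+10=2
a = 4: 4+5=9, 4+10=3
a = 7: 7+5=1, 7+10=6
a = 10: 10+5=4, 10+10=9
A + B = {1, 2, 3, 4, 5, 6, 8, 9, 10}, so |A + B| = 9.
Verify: 9 ≥ 6? Yes ✓.

CD lower bound = 6, actual |A + B| = 9.


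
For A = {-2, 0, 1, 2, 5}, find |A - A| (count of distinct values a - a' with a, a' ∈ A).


A - A = {a - a' : a, a' ∈ A}; |A| = 5.
Bounds: 2|A|-1 ≤ |A - A| ≤ |A|² - |A| + 1, i.e. 9 ≤ |A - A| ≤ 21.
Note: 0 ∈ A - A always (from a - a). The set is symmetric: if d ∈ A - A then -d ∈ A - A.
Enumerate nonzero differences d = a - a' with a > a' (then include -d):
Positive differences: {1, 2, 3, 4, 5, 7}
Full difference set: {0} ∪ (positive diffs) ∪ (negative diffs).
|A - A| = 1 + 2·6 = 13 (matches direct enumeration: 13).

|A - A| = 13


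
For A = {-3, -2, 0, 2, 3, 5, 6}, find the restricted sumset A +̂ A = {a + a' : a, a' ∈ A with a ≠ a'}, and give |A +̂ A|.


Restricted sumset: A +̂ A = {a + a' : a ∈ A, a' ∈ A, a ≠ a'}.
Equivalently, take A + A and drop any sum 2a that is achievable ONLY as a + a for a ∈ A (i.e. sums representable only with equal summands).
Enumerate pairs (a, a') with a < a' (symmetric, so each unordered pair gives one sum; this covers all a ≠ a'):
  -3 + -2 = -5
  -3 + 0 = -3
  -3 + 2 = -1
  -3 + 3 = 0
  -3 + 5 = 2
  -3 + 6 = 3
  -2 + 0 = -2
  -2 + 2 = 0
  -2 + 3 = 1
  -2 + 5 = 3
  -2 + 6 = 4
  0 + 2 = 2
  0 + 3 = 3
  0 + 5 = 5
  0 + 6 = 6
  2 + 3 = 5
  2 + 5 = 7
  2 + 6 = 8
  3 + 5 = 8
  3 + 6 = 9
  5 + 6 = 11
Collected distinct sums: {-5, -3, -2, -1, 0, 1, 2, 3, 4, 5, 6, 7, 8, 9, 11}
|A +̂ A| = 15
(Reference bound: |A +̂ A| ≥ 2|A| - 3 for |A| ≥ 2, with |A| = 7 giving ≥ 11.)

|A +̂ A| = 15


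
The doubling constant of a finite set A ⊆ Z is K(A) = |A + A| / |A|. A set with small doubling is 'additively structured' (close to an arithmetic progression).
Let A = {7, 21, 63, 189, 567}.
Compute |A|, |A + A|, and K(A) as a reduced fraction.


|A| = 5.
Compute A + A by enumerating all 25 pairs.
A + A = {14, 28, 42, 70, 84, 126, 196, 210, 252, 378, 574, 588, 630, 756, 1134}, so |A + A| = 15.
K = |A + A| / |A| = 15/5 = 3/1 ≈ 3.0000.
Reference: AP of size 5 gives K = 9/5 ≈ 1.8000; a fully generic set of size 5 gives K ≈ 3.0000.

|A| = 5, |A + A| = 15, K = 15/5 = 3/1.


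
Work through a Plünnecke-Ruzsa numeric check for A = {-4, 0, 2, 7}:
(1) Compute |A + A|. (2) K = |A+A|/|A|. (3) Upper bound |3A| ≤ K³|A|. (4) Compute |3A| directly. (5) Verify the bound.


|A| = 4.
Step 1: Compute A + A by enumerating all 16 pairs.
A + A = {-8, -4, -2, 0, 2, 3, 4, 7, 9, 14}, so |A + A| = 10.
Step 2: Doubling constant K = |A + A|/|A| = 10/4 = 10/4 ≈ 2.5000.
Step 3: Plünnecke-Ruzsa gives |3A| ≤ K³·|A| = (2.5000)³ · 4 ≈ 62.5000.
Step 4: Compute 3A = A + A + A directly by enumerating all triples (a,b,c) ∈ A³; |3A| = 19.
Step 5: Check 19 ≤ 62.5000? Yes ✓.

K = 10/4, Plünnecke-Ruzsa bound K³|A| ≈ 62.5000, |3A| = 19, inequality holds.


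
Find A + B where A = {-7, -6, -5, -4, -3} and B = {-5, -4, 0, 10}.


A + B = {a + b : a ∈ A, b ∈ B}.
Enumerate all |A|·|B| = 5·4 = 20 pairs (a, b) and collect distinct sums.
a = -7: -7+-5=-12, -7+-4=-11, -7+0=-7, -7+10=3
a = -6: -6+-5=-11, -6+-4=-10, -6+0=-6, -6+10=4
a = -5: -5+-5=-10, -5+-4=-9, -5+0=-5, -5+10=5
a = -4: -4+-5=-9, -4+-4=-8, -4+0=-4, -4+10=6
a = -3: -3+-5=-8, -3+-4=-7, -3+0=-3, -3+10=7
Collecting distinct sums: A + B = {-12, -11, -10, -9, -8, -7, -6, -5, -4, -3, 3, 4, 5, 6, 7}
|A + B| = 15

A + B = {-12, -11, -10, -9, -8, -7, -6, -5, -4, -3, 3, 4, 5, 6, 7}


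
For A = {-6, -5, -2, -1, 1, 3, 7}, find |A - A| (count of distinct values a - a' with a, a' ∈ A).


A - A = {a - a' : a, a' ∈ A}; |A| = 7.
Bounds: 2|A|-1 ≤ |A - A| ≤ |A|² - |A| + 1, i.e. 13 ≤ |A - A| ≤ 43.
Note: 0 ∈ A - A always (from a - a). The set is symmetric: if d ∈ A - A then -d ∈ A - A.
Enumerate nonzero differences d = a - a' with a > a' (then include -d):
Positive differences: {1, 2, 3, 4, 5, 6, 7, 8, 9, 12, 13}
Full difference set: {0} ∪ (positive diffs) ∪ (negative diffs).
|A - A| = 1 + 2·11 = 23 (matches direct enumeration: 23).

|A - A| = 23


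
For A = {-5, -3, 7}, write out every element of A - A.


A - A = {a - a' : a, a' ∈ A}.
Compute a - a' for each ordered pair (a, a'):
a = -5: -5--5=0, -5--3=-2, -5-7=-12
a = -3: -3--5=2, -3--3=0, -3-7=-10
a = 7: 7--5=12, 7--3=10, 7-7=0
Collecting distinct values (and noting 0 appears from a-a):
A - A = {-12, -10, -2, 0, 2, 10, 12}
|A - A| = 7

A - A = {-12, -10, -2, 0, 2, 10, 12}


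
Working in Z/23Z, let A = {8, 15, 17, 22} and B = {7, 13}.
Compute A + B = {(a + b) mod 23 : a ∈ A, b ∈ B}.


Work in Z/23Z: reduce every sum a + b modulo 23.
Enumerate all 8 pairs:
a = 8: 8+7=15, 8+13=21
a = 15: 15+7=22, 15+13=5
a = 17: 17+7=1, 17+13=7
a = 22: 22+7=6, 22+13=12
Distinct residues collected: {1, 5, 6, 7, 12, 15, 21, 22}
|A + B| = 8 (out of 23 total residues).

A + B = {1, 5, 6, 7, 12, 15, 21, 22}


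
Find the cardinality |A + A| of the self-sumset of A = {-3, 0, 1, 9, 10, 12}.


A + A = {a + a' : a, a' ∈ A}; |A| = 6.
General bounds: 2|A| - 1 ≤ |A + A| ≤ |A|(|A|+1)/2, i.e. 11 ≤ |A + A| ≤ 21.
Lower bound 2|A|-1 is attained iff A is an arithmetic progression.
Enumerate sums a + a' for a ≤ a' (symmetric, so this suffices):
a = -3: -3+-3=-6, -3+0=-3, -3+1=-2, -3+9=6, -3+10=7, -3+12=9
a = 0: 0+0=0, 0+1=1, 0+9=9, 0+10=10, 0+12=12
a = 1: 1+1=2, 1+9=10, 1+10=11, 1+12=13
a = 9: 9+9=18, 9+10=19, 9+12=21
a = 10: 10+10=20, 10+12=22
a = 12: 12+12=24
Distinct sums: {-6, -3, -2, 0, 1, 2, 6, 7, 9, 10, 11, 12, 13, 18, 19, 20, 21, 22, 24}
|A + A| = 19

|A + A| = 19


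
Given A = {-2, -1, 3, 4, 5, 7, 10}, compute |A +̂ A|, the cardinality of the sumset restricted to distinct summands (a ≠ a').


Restricted sumset: A +̂ A = {a + a' : a ∈ A, a' ∈ A, a ≠ a'}.
Equivalently, take A + A and drop any sum 2a that is achievable ONLY as a + a for a ∈ A (i.e. sums representable only with equal summands).
Enumerate pairs (a, a') with a < a' (symmetric, so each unordered pair gives one sum; this covers all a ≠ a'):
  -2 + -1 = -3
  -2 + 3 = 1
  -2 + 4 = 2
  -2 + 5 = 3
  -2 + 7 = 5
  -2 + 10 = 8
  -1 + 3 = 2
  -1 + 4 = 3
  -1 + 5 = 4
  -1 + 7 = 6
  -1 + 10 = 9
  3 + 4 = 7
  3 + 5 = 8
  3 + 7 = 10
  3 + 10 = 13
  4 + 5 = 9
  4 + 7 = 11
  4 + 10 = 14
  5 + 7 = 12
  5 + 10 = 15
  7 + 10 = 17
Collected distinct sums: {-3, 1, 2, 3, 4, 5, 6, 7, 8, 9, 10, 11, 12, 13, 14, 15, 17}
|A +̂ A| = 17
(Reference bound: |A +̂ A| ≥ 2|A| - 3 for |A| ≥ 2, with |A| = 7 giving ≥ 11.)

|A +̂ A| = 17


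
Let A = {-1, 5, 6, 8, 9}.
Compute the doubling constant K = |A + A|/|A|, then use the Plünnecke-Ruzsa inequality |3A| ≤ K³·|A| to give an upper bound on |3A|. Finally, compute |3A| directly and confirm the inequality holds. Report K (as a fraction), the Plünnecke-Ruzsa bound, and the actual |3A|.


|A| = 5.
Step 1: Compute A + A by enumerating all 25 pairs.
A + A = {-2, 4, 5, 7, 8, 10, 11, 12, 13, 14, 15, 16, 17, 18}, so |A + A| = 14.
Step 2: Doubling constant K = |A + A|/|A| = 14/5 = 14/5 ≈ 2.8000.
Step 3: Plünnecke-Ruzsa gives |3A| ≤ K³·|A| = (2.8000)³ · 5 ≈ 109.7600.
Step 4: Compute 3A = A + A + A directly by enumerating all triples (a,b,c) ∈ A³; |3A| = 24.
Step 5: Check 24 ≤ 109.7600? Yes ✓.

K = 14/5, Plünnecke-Ruzsa bound K³|A| ≈ 109.7600, |3A| = 24, inequality holds.


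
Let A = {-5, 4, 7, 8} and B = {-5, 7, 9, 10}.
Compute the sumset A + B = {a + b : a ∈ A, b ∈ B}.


A + B = {a + b : a ∈ A, b ∈ B}.
Enumerate all |A|·|B| = 4·4 = 16 pairs (a, b) and collect distinct sums.
a = -5: -5+-5=-10, -5+7=2, -5+9=4, -5+10=5
a = 4: 4+-5=-1, 4+7=11, 4+9=13, 4+10=14
a = 7: 7+-5=2, 7+7=14, 7+9=16, 7+10=17
a = 8: 8+-5=3, 8+7=15, 8+9=17, 8+10=18
Collecting distinct sums: A + B = {-10, -1, 2, 3, 4, 5, 11, 13, 14, 15, 16, 17, 18}
|A + B| = 13

A + B = {-10, -1, 2, 3, 4, 5, 11, 13, 14, 15, 16, 17, 18}


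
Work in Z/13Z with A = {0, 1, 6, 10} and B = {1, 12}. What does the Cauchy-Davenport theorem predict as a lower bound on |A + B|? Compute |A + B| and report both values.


Cauchy-Davenport: |A + B| ≥ min(p, |A| + |B| - 1) for A, B nonempty in Z/pZ.
|A| = 4, |B| = 2, p = 13.
CD lower bound = min(13, 4 + 2 - 1) = min(13, 5) = 5.
Compute A + B mod 13 directly:
a = 0: 0+1=1, 0+12=12
a = 1: 1+1=2, 1+12=0
a = 6: 6+1=7, 6+12=5
a = 10: 10+1=11, 10+12=9
A + B = {0, 1, 2, 5, 7, 9, 11, 12}, so |A + B| = 8.
Verify: 8 ≥ 5? Yes ✓.

CD lower bound = 5, actual |A + B| = 8.


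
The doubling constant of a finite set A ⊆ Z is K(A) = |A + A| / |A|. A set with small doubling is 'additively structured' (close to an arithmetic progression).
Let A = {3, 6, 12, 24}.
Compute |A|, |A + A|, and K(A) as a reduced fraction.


|A| = 4.
Compute A + A by enumerating all 16 pairs.
A + A = {6, 9, 12, 15, 18, 24, 27, 30, 36, 48}, so |A + A| = 10.
K = |A + A| / |A| = 10/4 = 5/2 ≈ 2.5000.
Reference: AP of size 4 gives K = 7/4 ≈ 1.7500; a fully generic set of size 4 gives K ≈ 2.5000.

|A| = 4, |A + A| = 10, K = 10/4 = 5/2.


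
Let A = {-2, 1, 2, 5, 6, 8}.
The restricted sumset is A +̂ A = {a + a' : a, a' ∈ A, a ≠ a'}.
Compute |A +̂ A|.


Restricted sumset: A +̂ A = {a + a' : a ∈ A, a' ∈ A, a ≠ a'}.
Equivalently, take A + A and drop any sum 2a that is achievable ONLY as a + a for a ∈ A (i.e. sums representable only with equal summands).
Enumerate pairs (a, a') with a < a' (symmetric, so each unordered pair gives one sum; this covers all a ≠ a'):
  -2 + 1 = -1
  -2 + 2 = 0
  -2 + 5 = 3
  -2 + 6 = 4
  -2 + 8 = 6
  1 + 2 = 3
  1 + 5 = 6
  1 + 6 = 7
  1 + 8 = 9
  2 + 5 = 7
  2 + 6 = 8
  2 + 8 = 10
  5 + 6 = 11
  5 + 8 = 13
  6 + 8 = 14
Collected distinct sums: {-1, 0, 3, 4, 6, 7, 8, 9, 10, 11, 13, 14}
|A +̂ A| = 12
(Reference bound: |A +̂ A| ≥ 2|A| - 3 for |A| ≥ 2, with |A| = 6 giving ≥ 9.)

|A +̂ A| = 12


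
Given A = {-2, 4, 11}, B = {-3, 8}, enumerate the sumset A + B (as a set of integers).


A + B = {a + b : a ∈ A, b ∈ B}.
Enumerate all |A|·|B| = 3·2 = 6 pairs (a, b) and collect distinct sums.
a = -2: -2+-3=-5, -2+8=6
a = 4: 4+-3=1, 4+8=12
a = 11: 11+-3=8, 11+8=19
Collecting distinct sums: A + B = {-5, 1, 6, 8, 12, 19}
|A + B| = 6

A + B = {-5, 1, 6, 8, 12, 19}


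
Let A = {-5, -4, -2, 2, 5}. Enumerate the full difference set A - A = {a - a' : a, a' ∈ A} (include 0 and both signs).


A - A = {a - a' : a, a' ∈ A}.
Compute a - a' for each ordered pair (a, a'):
a = -5: -5--5=0, -5--4=-1, -5--2=-3, -5-2=-7, -5-5=-10
a = -4: -4--5=1, -4--4=0, -4--2=-2, -4-2=-6, -4-5=-9
a = -2: -2--5=3, -2--4=2, -2--2=0, -2-2=-4, -2-5=-7
a = 2: 2--5=7, 2--4=6, 2--2=4, 2-2=0, 2-5=-3
a = 5: 5--5=10, 5--4=9, 5--2=7, 5-2=3, 5-5=0
Collecting distinct values (and noting 0 appears from a-a):
A - A = {-10, -9, -7, -6, -4, -3, -2, -1, 0, 1, 2, 3, 4, 6, 7, 9, 10}
|A - A| = 17

A - A = {-10, -9, -7, -6, -4, -3, -2, -1, 0, 1, 2, 3, 4, 6, 7, 9, 10}


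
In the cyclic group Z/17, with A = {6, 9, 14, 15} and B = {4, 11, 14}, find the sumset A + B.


Work in Z/17Z: reduce every sum a + b modulo 17.
Enumerate all 12 pairs:
a = 6: 6+4=10, 6+11=0, 6+14=3
a = 9: 9+4=13, 9+11=3, 9+14=6
a = 14: 14+4=1, 14+11=8, 14+14=11
a = 15: 15+4=2, 15+11=9, 15+14=12
Distinct residues collected: {0, 1, 2, 3, 6, 8, 9, 10, 11, 12, 13}
|A + B| = 11 (out of 17 total residues).

A + B = {0, 1, 2, 3, 6, 8, 9, 10, 11, 12, 13}


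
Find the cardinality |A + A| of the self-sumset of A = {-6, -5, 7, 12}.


A + A = {a + a' : a, a' ∈ A}; |A| = 4.
General bounds: 2|A| - 1 ≤ |A + A| ≤ |A|(|A|+1)/2, i.e. 7 ≤ |A + A| ≤ 10.
Lower bound 2|A|-1 is attained iff A is an arithmetic progression.
Enumerate sums a + a' for a ≤ a' (symmetric, so this suffices):
a = -6: -6+-6=-12, -6+-5=-11, -6+7=1, -6+12=6
a = -5: -5+-5=-10, -5+7=2, -5+12=7
a = 7: 7+7=14, 7+12=19
a = 12: 12+12=24
Distinct sums: {-12, -11, -10, 1, 2, 6, 7, 14, 19, 24}
|A + A| = 10

|A + A| = 10


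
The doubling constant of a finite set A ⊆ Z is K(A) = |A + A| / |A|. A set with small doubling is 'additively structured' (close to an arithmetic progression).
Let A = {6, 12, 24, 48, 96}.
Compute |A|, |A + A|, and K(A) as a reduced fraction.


|A| = 5.
Compute A + A by enumerating all 25 pairs.
A + A = {12, 18, 24, 30, 36, 48, 54, 60, 72, 96, 102, 108, 120, 144, 192}, so |A + A| = 15.
K = |A + A| / |A| = 15/5 = 3/1 ≈ 3.0000.
Reference: AP of size 5 gives K = 9/5 ≈ 1.8000; a fully generic set of size 5 gives K ≈ 3.0000.

|A| = 5, |A + A| = 15, K = 15/5 = 3/1.


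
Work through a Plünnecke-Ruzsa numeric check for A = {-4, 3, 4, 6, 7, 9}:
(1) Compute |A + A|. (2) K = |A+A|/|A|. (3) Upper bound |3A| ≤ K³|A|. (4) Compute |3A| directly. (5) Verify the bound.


|A| = 6.
Step 1: Compute A + A by enumerating all 36 pairs.
A + A = {-8, -1, 0, 2, 3, 5, 6, 7, 8, 9, 10, 11, 12, 13, 14, 15, 16, 18}, so |A + A| = 18.
Step 2: Doubling constant K = |A + A|/|A| = 18/6 = 18/6 ≈ 3.0000.
Step 3: Plünnecke-Ruzsa gives |3A| ≤ K³·|A| = (3.0000)³ · 6 ≈ 162.0000.
Step 4: Compute 3A = A + A + A directly by enumerating all triples (a,b,c) ∈ A³; |3A| = 31.
Step 5: Check 31 ≤ 162.0000? Yes ✓.

K = 18/6, Plünnecke-Ruzsa bound K³|A| ≈ 162.0000, |3A| = 31, inequality holds.


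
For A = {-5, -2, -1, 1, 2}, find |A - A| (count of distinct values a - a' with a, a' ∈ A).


A - A = {a - a' : a, a' ∈ A}; |A| = 5.
Bounds: 2|A|-1 ≤ |A - A| ≤ |A|² - |A| + 1, i.e. 9 ≤ |A - A| ≤ 21.
Note: 0 ∈ A - A always (from a - a). The set is symmetric: if d ∈ A - A then -d ∈ A - A.
Enumerate nonzero differences d = a - a' with a > a' (then include -d):
Positive differences: {1, 2, 3, 4, 6, 7}
Full difference set: {0} ∪ (positive diffs) ∪ (negative diffs).
|A - A| = 1 + 2·6 = 13 (matches direct enumeration: 13).

|A - A| = 13


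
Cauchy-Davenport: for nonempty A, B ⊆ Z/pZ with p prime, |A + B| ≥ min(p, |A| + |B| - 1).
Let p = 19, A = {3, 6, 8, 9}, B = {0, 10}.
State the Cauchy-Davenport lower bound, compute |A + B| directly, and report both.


Cauchy-Davenport: |A + B| ≥ min(p, |A| + |B| - 1) for A, B nonempty in Z/pZ.
|A| = 4, |B| = 2, p = 19.
CD lower bound = min(19, 4 + 2 - 1) = min(19, 5) = 5.
Compute A + B mod 19 directly:
a = 3: 3+0=3, 3+10=13
a = 6: 6+0=6, 6+10=16
a = 8: 8+0=8, 8+10=18
a = 9: 9+0=9, 9+10=0
A + B = {0, 3, 6, 8, 9, 13, 16, 18}, so |A + B| = 8.
Verify: 8 ≥ 5? Yes ✓.

CD lower bound = 5, actual |A + B| = 8.


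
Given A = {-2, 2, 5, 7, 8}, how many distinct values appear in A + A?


A + A = {a + a' : a, a' ∈ A}; |A| = 5.
General bounds: 2|A| - 1 ≤ |A + A| ≤ |A|(|A|+1)/2, i.e. 9 ≤ |A + A| ≤ 15.
Lower bound 2|A|-1 is attained iff A is an arithmetic progression.
Enumerate sums a + a' for a ≤ a' (symmetric, so this suffices):
a = -2: -2+-2=-4, -2+2=0, -2+5=3, -2+7=5, -2+8=6
a = 2: 2+2=4, 2+5=7, 2+7=9, 2+8=10
a = 5: 5+5=10, 5+7=12, 5+8=13
a = 7: 7+7=14, 7+8=15
a = 8: 8+8=16
Distinct sums: {-4, 0, 3, 4, 5, 6, 7, 9, 10, 12, 13, 14, 15, 16}
|A + A| = 14

|A + A| = 14


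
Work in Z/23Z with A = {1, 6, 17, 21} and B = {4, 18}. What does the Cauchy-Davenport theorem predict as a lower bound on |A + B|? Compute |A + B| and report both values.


Cauchy-Davenport: |A + B| ≥ min(p, |A| + |B| - 1) for A, B nonempty in Z/pZ.
|A| = 4, |B| = 2, p = 23.
CD lower bound = min(23, 4 + 2 - 1) = min(23, 5) = 5.
Compute A + B mod 23 directly:
a = 1: 1+4=5, 1+18=19
a = 6: 6+4=10, 6+18=1
a = 17: 17+4=21, 17+18=12
a = 21: 21+4=2, 21+18=16
A + B = {1, 2, 5, 10, 12, 16, 19, 21}, so |A + B| = 8.
Verify: 8 ≥ 5? Yes ✓.

CD lower bound = 5, actual |A + B| = 8.


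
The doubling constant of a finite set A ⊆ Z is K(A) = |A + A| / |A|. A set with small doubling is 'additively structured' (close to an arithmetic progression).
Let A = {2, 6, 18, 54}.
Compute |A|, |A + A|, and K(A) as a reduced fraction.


|A| = 4.
Compute A + A by enumerating all 16 pairs.
A + A = {4, 8, 12, 20, 24, 36, 56, 60, 72, 108}, so |A + A| = 10.
K = |A + A| / |A| = 10/4 = 5/2 ≈ 2.5000.
Reference: AP of size 4 gives K = 7/4 ≈ 1.7500; a fully generic set of size 4 gives K ≈ 2.5000.

|A| = 4, |A + A| = 10, K = 10/4 = 5/2.


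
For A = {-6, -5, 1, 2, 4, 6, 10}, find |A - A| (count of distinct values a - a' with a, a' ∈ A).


A - A = {a - a' : a, a' ∈ A}; |A| = 7.
Bounds: 2|A|-1 ≤ |A - A| ≤ |A|² - |A| + 1, i.e. 13 ≤ |A - A| ≤ 43.
Note: 0 ∈ A - A always (from a - a). The set is symmetric: if d ∈ A - A then -d ∈ A - A.
Enumerate nonzero differences d = a - a' with a > a' (then include -d):
Positive differences: {1, 2, 3, 4, 5, 6, 7, 8, 9, 10, 11, 12, 15, 16}
Full difference set: {0} ∪ (positive diffs) ∪ (negative diffs).
|A - A| = 1 + 2·14 = 29 (matches direct enumeration: 29).

|A - A| = 29


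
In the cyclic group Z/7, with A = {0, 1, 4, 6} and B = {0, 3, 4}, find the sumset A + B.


Work in Z/7Z: reduce every sum a + b modulo 7.
Enumerate all 12 pairs:
a = 0: 0+0=0, 0+3=3, 0+4=4
a = 1: 1+0=1, 1+3=4, 1+4=5
a = 4: 4+0=4, 4+3=0, 4+4=1
a = 6: 6+0=6, 6+3=2, 6+4=3
Distinct residues collected: {0, 1, 2, 3, 4, 5, 6}
|A + B| = 7 (out of 7 total residues).

A + B = {0, 1, 2, 3, 4, 5, 6}


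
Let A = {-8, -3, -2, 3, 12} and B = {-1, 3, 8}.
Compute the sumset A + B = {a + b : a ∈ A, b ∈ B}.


A + B = {a + b : a ∈ A, b ∈ B}.
Enumerate all |A|·|B| = 5·3 = 15 pairs (a, b) and collect distinct sums.
a = -8: -8+-1=-9, -8+3=-5, -8+8=0
a = -3: -3+-1=-4, -3+3=0, -3+8=5
a = -2: -2+-1=-3, -2+3=1, -2+8=6
a = 3: 3+-1=2, 3+3=6, 3+8=11
a = 12: 12+-1=11, 12+3=15, 12+8=20
Collecting distinct sums: A + B = {-9, -5, -4, -3, 0, 1, 2, 5, 6, 11, 15, 20}
|A + B| = 12

A + B = {-9, -5, -4, -3, 0, 1, 2, 5, 6, 11, 15, 20}


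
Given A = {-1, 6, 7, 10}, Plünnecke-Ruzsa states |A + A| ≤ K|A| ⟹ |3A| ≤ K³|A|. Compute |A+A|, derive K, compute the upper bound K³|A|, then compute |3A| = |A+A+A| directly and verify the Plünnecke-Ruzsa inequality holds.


|A| = 4.
Step 1: Compute A + A by enumerating all 16 pairs.
A + A = {-2, 5, 6, 9, 12, 13, 14, 16, 17, 20}, so |A + A| = 10.
Step 2: Doubling constant K = |A + A|/|A| = 10/4 = 10/4 ≈ 2.5000.
Step 3: Plünnecke-Ruzsa gives |3A| ≤ K³·|A| = (2.5000)³ · 4 ≈ 62.5000.
Step 4: Compute 3A = A + A + A directly by enumerating all triples (a,b,c) ∈ A³; |3A| = 19.
Step 5: Check 19 ≤ 62.5000? Yes ✓.

K = 10/4, Plünnecke-Ruzsa bound K³|A| ≈ 62.5000, |3A| = 19, inequality holds.


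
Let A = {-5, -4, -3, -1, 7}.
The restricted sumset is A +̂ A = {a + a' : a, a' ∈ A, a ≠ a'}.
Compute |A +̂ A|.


Restricted sumset: A +̂ A = {a + a' : a ∈ A, a' ∈ A, a ≠ a'}.
Equivalently, take A + A and drop any sum 2a that is achievable ONLY as a + a for a ∈ A (i.e. sums representable only with equal summands).
Enumerate pairs (a, a') with a < a' (symmetric, so each unordered pair gives one sum; this covers all a ≠ a'):
  -5 + -4 = -9
  -5 + -3 = -8
  -5 + -1 = -6
  -5 + 7 = 2
  -4 + -3 = -7
  -4 + -1 = -5
  -4 + 7 = 3
  -3 + -1 = -4
  -3 + 7 = 4
  -1 + 7 = 6
Collected distinct sums: {-9, -8, -7, -6, -5, -4, 2, 3, 4, 6}
|A +̂ A| = 10
(Reference bound: |A +̂ A| ≥ 2|A| - 3 for |A| ≥ 2, with |A| = 5 giving ≥ 7.)

|A +̂ A| = 10


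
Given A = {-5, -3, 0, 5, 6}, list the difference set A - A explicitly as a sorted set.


A - A = {a - a' : a, a' ∈ A}.
Compute a - a' for each ordered pair (a, a'):
a = -5: -5--5=0, -5--3=-2, -5-0=-5, -5-5=-10, -5-6=-11
a = -3: -3--5=2, -3--3=0, -3-0=-3, -3-5=-8, -3-6=-9
a = 0: 0--5=5, 0--3=3, 0-0=0, 0-5=-5, 0-6=-6
a = 5: 5--5=10, 5--3=8, 5-0=5, 5-5=0, 5-6=-1
a = 6: 6--5=11, 6--3=9, 6-0=6, 6-5=1, 6-6=0
Collecting distinct values (and noting 0 appears from a-a):
A - A = {-11, -10, -9, -8, -6, -5, -3, -2, -1, 0, 1, 2, 3, 5, 6, 8, 9, 10, 11}
|A - A| = 19

A - A = {-11, -10, -9, -8, -6, -5, -3, -2, -1, 0, 1, 2, 3, 5, 6, 8, 9, 10, 11}


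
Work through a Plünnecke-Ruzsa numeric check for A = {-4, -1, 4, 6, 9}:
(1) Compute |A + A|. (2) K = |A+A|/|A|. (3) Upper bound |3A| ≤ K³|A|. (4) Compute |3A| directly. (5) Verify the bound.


|A| = 5.
Step 1: Compute A + A by enumerating all 25 pairs.
A + A = {-8, -5, -2, 0, 2, 3, 5, 8, 10, 12, 13, 15, 18}, so |A + A| = 13.
Step 2: Doubling constant K = |A + A|/|A| = 13/5 = 13/5 ≈ 2.6000.
Step 3: Plünnecke-Ruzsa gives |3A| ≤ K³·|A| = (2.6000)³ · 5 ≈ 87.8800.
Step 4: Compute 3A = A + A + A directly by enumerating all triples (a,b,c) ∈ A³; |3A| = 25.
Step 5: Check 25 ≤ 87.8800? Yes ✓.

K = 13/5, Plünnecke-Ruzsa bound K³|A| ≈ 87.8800, |3A| = 25, inequality holds.


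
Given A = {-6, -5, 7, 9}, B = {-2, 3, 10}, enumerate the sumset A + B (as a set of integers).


A + B = {a + b : a ∈ A, b ∈ B}.
Enumerate all |A|·|B| = 4·3 = 12 pairs (a, b) and collect distinct sums.
a = -6: -6+-2=-8, -6+3=-3, -6+10=4
a = -5: -5+-2=-7, -5+3=-2, -5+10=5
a = 7: 7+-2=5, 7+3=10, 7+10=17
a = 9: 9+-2=7, 9+3=12, 9+10=19
Collecting distinct sums: A + B = {-8, -7, -3, -2, 4, 5, 7, 10, 12, 17, 19}
|A + B| = 11

A + B = {-8, -7, -3, -2, 4, 5, 7, 10, 12, 17, 19}


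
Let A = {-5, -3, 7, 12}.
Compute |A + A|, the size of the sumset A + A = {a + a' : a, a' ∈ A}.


A + A = {a + a' : a, a' ∈ A}; |A| = 4.
General bounds: 2|A| - 1 ≤ |A + A| ≤ |A|(|A|+1)/2, i.e. 7 ≤ |A + A| ≤ 10.
Lower bound 2|A|-1 is attained iff A is an arithmetic progression.
Enumerate sums a + a' for a ≤ a' (symmetric, so this suffices):
a = -5: -5+-5=-10, -5+-3=-8, -5+7=2, -5+12=7
a = -3: -3+-3=-6, -3+7=4, -3+12=9
a = 7: 7+7=14, 7+12=19
a = 12: 12+12=24
Distinct sums: {-10, -8, -6, 2, 4, 7, 9, 14, 19, 24}
|A + A| = 10

|A + A| = 10


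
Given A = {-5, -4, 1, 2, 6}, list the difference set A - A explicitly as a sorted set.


A - A = {a - a' : a, a' ∈ A}.
Compute a - a' for each ordered pair (a, a'):
a = -5: -5--5=0, -5--4=-1, -5-1=-6, -5-2=-7, -5-6=-11
a = -4: -4--5=1, -4--4=0, -4-1=-5, -4-2=-6, -4-6=-10
a = 1: 1--5=6, 1--4=5, 1-1=0, 1-2=-1, 1-6=-5
a = 2: 2--5=7, 2--4=6, 2-1=1, 2-2=0, 2-6=-4
a = 6: 6--5=11, 6--4=10, 6-1=5, 6-2=4, 6-6=0
Collecting distinct values (and noting 0 appears from a-a):
A - A = {-11, -10, -7, -6, -5, -4, -1, 0, 1, 4, 5, 6, 7, 10, 11}
|A - A| = 15

A - A = {-11, -10, -7, -6, -5, -4, -1, 0, 1, 4, 5, 6, 7, 10, 11}
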